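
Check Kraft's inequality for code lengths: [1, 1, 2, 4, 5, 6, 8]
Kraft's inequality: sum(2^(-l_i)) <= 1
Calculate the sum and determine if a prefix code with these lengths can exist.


Sum = 2^(-1) + 2^(-1) + 2^(-2) + 2^(-4) + 2^(-5) + 2^(-6) + 2^(-8)
    = 0.5 + 0.5 + 0.25 + 0.0625 + 0.03125 + 0.015625 + 0.00390625
    = 349/256 = 1.36328125
Since 1.36328125 > 1, Kraft's inequality is NOT satisfied.
A prefix code with these lengths CANNOT exist.

Kraft sum = 1.36328125. Not satisfied.


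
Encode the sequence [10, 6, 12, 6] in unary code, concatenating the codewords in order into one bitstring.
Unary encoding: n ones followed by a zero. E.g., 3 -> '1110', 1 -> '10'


Encode each number as n ones followed by a terminating 0:
  10 -> 11111111110 (11 bits)
  6 -> 1111110 (7 bits)
  12 -> 1111111111110 (13 bits)
  6 -> 1111110 (7 bits)
Total length = 11 + 7 + 13 + 7 = 38 bits.

Unary([10, 6, 12, 6]) = 11111111110111111011111111111101111110 (38 bits)


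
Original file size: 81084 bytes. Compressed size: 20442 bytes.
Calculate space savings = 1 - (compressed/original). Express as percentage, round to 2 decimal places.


ratio = compressed/original = 20442/81084 = 0.252109
savings = 1 - ratio = 1 - 0.252109 = 0.747891
as a percentage: 0.747891 * 100 = 74.79%

Space savings = 1 - 20442/81084 = 74.79%


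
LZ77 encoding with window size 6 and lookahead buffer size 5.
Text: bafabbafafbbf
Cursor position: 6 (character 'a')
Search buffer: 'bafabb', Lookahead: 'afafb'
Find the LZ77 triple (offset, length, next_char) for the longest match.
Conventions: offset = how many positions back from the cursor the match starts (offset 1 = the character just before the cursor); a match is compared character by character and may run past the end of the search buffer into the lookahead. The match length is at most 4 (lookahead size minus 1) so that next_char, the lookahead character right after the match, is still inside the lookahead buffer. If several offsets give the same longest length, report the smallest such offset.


Try each offset into the search buffer:
  offset=1 (pos 5, char 'b'): match length 0
  offset=2 (pos 4, char 'b'): match length 0
  offset=3 (pos 3, char 'a'): match length 1
  offset=4 (pos 2, char 'f'): match length 0
  offset=5 (pos 1, char 'a'): match length 3
  offset=6 (pos 0, char 'b'): match length 0
Longest match has length 3 at offset 5.
next_char = character at position 6 + 3 = 9 -> 'f'

Best match: offset=5, length=3 (matching 'afa' starting at position 1)
LZ77 triple: (5, 3, 'f')


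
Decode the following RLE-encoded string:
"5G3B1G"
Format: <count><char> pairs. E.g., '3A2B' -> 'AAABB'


Expanding each <count><char> pair:
  5G -> 'GGGGG'
  3B -> 'BBB'
  1G -> 'G'

Decoded = GGGGGBBBG


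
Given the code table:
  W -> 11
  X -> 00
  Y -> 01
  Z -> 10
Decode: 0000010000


Decoding:
00 -> X
00 -> X
01 -> Y
00 -> X
00 -> X


Result: XXYXX


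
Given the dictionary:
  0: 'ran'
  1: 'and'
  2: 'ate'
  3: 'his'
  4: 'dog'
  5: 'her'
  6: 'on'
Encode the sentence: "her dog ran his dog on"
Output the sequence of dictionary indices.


Look up each word in the dictionary:
  'her' -> 5
  'dog' -> 4
  'ran' -> 0
  'his' -> 3
  'dog' -> 4
  'on' -> 6

Encoded: [5, 4, 0, 3, 4, 6]


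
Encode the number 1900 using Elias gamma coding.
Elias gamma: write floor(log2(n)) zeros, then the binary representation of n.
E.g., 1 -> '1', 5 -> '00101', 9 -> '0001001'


num_bits = floor(log2(1900)) + 1 = 11
leading_zeros = num_bits - 1 = 10
binary(1900) = 11101101100

Elias gamma(1900) = '0000000000' + '11101101100' = 000000000011101101100 (21 bits)


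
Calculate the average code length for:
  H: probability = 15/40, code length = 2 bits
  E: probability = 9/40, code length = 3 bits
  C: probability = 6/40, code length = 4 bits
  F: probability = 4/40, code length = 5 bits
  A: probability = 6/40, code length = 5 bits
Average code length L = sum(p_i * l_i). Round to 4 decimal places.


Weighted contributions p_i * l_i:
  H: (15/40) * 2 = 30/40
  E: (9/40) * 3 = 27/40
  C: (6/40) * 4 = 24/40
  F: (4/40) * 5 = 20/40
  A: (6/40) * 5 = 30/40
Sum = (30 + 27 + 24 + 20 + 30)/40 = 131/40

L = 131/40 = 3.2750 bits/symbol


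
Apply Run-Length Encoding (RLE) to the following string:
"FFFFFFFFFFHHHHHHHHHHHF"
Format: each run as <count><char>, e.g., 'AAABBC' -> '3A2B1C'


Scanning runs left to right:
  i=0: run of 'F' x 10 -> '10F'
  i=10: run of 'H' x 11 -> '11H'
  i=21: run of 'F' x 1 -> '1F'

RLE = 10F11H1F


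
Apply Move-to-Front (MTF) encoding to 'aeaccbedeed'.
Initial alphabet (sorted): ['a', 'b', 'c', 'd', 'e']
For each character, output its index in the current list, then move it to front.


MTF encoding:
'a': index 0 in ['a', 'b', 'c', 'd', 'e'] -> ['a', 'b', 'c', 'd', 'e']
'e': index 4 in ['a', 'b', 'c', 'd', 'e'] -> ['e', 'a', 'b', 'c', 'd']
'a': index 1 in ['e', 'a', 'b', 'c', 'd'] -> ['a', 'e', 'b', 'c', 'd']
'c': index 3 in ['a', 'e', 'b', 'c', 'd'] -> ['c', 'a', 'e', 'b', 'd']
'c': index 0 in ['c', 'a', 'e', 'b', 'd'] -> ['c', 'a', 'e', 'b', 'd']
'b': index 3 in ['c', 'a', 'e', 'b', 'd'] -> ['b', 'c', 'a', 'e', 'd']
'e': index 3 in ['b', 'c', 'a', 'e', 'd'] -> ['e', 'b', 'c', 'a', 'd']
'd': index 4 in ['e', 'b', 'c', 'a', 'd'] -> ['d', 'e', 'b', 'c', 'a']
'e': index 1 in ['d', 'e', 'b', 'c', 'a'] -> ['e', 'd', 'b', 'c', 'a']
'e': index 0 in ['e', 'd', 'b', 'c', 'a'] -> ['e', 'd', 'b', 'c', 'a']
'd': index 1 in ['e', 'd', 'b', 'c', 'a'] -> ['d', 'e', 'b', 'c', 'a']


Output: [0, 4, 1, 3, 0, 3, 3, 4, 1, 0, 1]


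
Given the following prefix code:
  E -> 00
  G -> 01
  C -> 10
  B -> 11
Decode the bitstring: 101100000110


Decoding step by step:
Bits 10 -> C
Bits 11 -> B
Bits 00 -> E
Bits 00 -> E
Bits 01 -> G
Bits 10 -> C


Decoded message: CBEEGC


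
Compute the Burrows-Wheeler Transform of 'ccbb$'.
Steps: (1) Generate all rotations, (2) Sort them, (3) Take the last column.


Rotations (sorted):
  0: $ccbb -> last char: b
  1: b$ccb -> last char: b
  2: bb$cc -> last char: c
  3: cbb$c -> last char: c
  4: ccbb$ -> last char: $


BWT = bbcc$


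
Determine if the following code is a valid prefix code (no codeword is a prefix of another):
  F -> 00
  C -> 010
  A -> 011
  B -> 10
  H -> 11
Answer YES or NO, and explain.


Checking each pair (does one codeword prefix another?):
  F='00' vs C='010': no prefix
  F='00' vs A='011': no prefix
  F='00' vs B='10': no prefix
  F='00' vs H='11': no prefix
  C='010' vs F='00': no prefix
  C='010' vs A='011': no prefix
  C='010' vs B='10': no prefix
  C='010' vs H='11': no prefix
  A='011' vs F='00': no prefix
  A='011' vs C='010': no prefix
  A='011' vs B='10': no prefix
  A='011' vs H='11': no prefix
  B='10' vs F='00': no prefix
  B='10' vs C='010': no prefix
  B='10' vs A='011': no prefix
  B='10' vs H='11': no prefix
  H='11' vs F='00': no prefix
  H='11' vs C='010': no prefix
  H='11' vs A='011': no prefix
  H='11' vs B='10': no prefix
No violation found over all pairs.

YES -- this is a valid prefix code. No codeword is a prefix of any other codeword.


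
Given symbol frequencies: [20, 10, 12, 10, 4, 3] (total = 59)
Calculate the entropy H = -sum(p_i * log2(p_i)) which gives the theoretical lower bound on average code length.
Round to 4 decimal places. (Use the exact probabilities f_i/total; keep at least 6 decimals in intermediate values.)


Per-symbol terms -p_i * log2(p_i) with p_i = f_i/59:
  p = 20/59 = 0.338983: log2(p) = -1.560715, -p*log2(p) = 0.529056
  p = 10/59 = 0.169492: log2(p) = -2.560715, -p*log2(p) = 0.434019
  p = 12/59 = 0.203390: log2(p) = -2.297681, -p*log2(p) = 0.467325
  p = 10/59 = 0.169492: log2(p) = -2.560715, -p*log2(p) = 0.434019
  p = 4/59 = 0.067797: log2(p) = -3.882643, -p*log2(p) = 0.263230
  p = 3/59 = 0.050847: log2(p) = -4.297681, -p*log2(p) = 0.218526
H = 0.529056 + 0.434019 + 0.467325 + 0.434019 + 0.263230 + 0.218526 = 2.346175

H = 2.3462 bits/symbol


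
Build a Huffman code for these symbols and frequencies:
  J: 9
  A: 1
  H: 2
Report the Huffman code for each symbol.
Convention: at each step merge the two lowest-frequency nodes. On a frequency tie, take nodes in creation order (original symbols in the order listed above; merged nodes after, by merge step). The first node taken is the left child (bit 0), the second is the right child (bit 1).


Huffman tree construction:
Step 1: Merge A(1) + H(2) = 3
Step 2: Merge (A+H)(3) + J(9) = 12
Read each symbol's code off the tree from the root (left child = 0, right child = 1).

Codes:
  J: 1 (length 1)
  A: 00 (length 2)
  H: 01 (length 2)
Average code length: 15/12 = 1.2500 bits/symbol


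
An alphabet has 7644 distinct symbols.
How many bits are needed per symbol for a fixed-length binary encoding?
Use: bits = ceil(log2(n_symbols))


log2(7644) = 12.9001
Bracket: 2^12 = 4096 < 7644 <= 2^13 = 8192
So ceil(log2(7644)) = 13

bits = ceil(log2(7644)) = ceil(12.9001) = 13 bits


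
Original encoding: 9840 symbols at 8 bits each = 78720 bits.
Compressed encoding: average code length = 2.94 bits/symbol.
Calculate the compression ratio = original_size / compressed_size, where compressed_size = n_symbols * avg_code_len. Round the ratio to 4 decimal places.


original_size = n_symbols * orig_bits = 9840 * 8 = 78720 bits
compressed_size = n_symbols * avg_code_len = 9840 * 2.94 = 28929.6 bits
ratio = original_size / compressed_size = 78720 / 28929.6 = 2.7211

Compression ratio = 2.7211


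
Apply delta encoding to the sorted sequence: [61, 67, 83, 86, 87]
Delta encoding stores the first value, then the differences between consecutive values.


First value: 61
Deltas:
  67 - 61 = 6
  83 - 67 = 16
  86 - 83 = 3
  87 - 86 = 1


Delta encoded: [61, 6, 16, 3, 1]


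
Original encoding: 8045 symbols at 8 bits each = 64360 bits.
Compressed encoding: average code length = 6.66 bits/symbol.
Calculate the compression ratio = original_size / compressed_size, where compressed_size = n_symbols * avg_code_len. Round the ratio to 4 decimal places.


original_size = n_symbols * orig_bits = 8045 * 8 = 64360 bits
compressed_size = n_symbols * avg_code_len = 8045 * 6.66 = 53579.7 bits
ratio = original_size / compressed_size = 64360 / 53579.7 = 1.2012

Compression ratio = 1.2012


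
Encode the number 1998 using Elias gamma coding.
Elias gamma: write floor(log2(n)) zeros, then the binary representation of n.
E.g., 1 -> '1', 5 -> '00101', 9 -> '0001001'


num_bits = floor(log2(1998)) + 1 = 11
leading_zeros = num_bits - 1 = 10
binary(1998) = 11111001110

Elias gamma(1998) = '0000000000' + '11111001110' = 000000000011111001110 (21 bits)


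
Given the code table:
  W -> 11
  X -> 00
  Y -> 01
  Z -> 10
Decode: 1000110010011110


Decoding:
10 -> Z
00 -> X
11 -> W
00 -> X
10 -> Z
01 -> Y
11 -> W
10 -> Z


Result: ZXWXZYWZ


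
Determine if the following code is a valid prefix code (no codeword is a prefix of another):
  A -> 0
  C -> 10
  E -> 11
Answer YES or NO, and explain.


Checking each pair (does one codeword prefix another?):
  A='0' vs C='10': no prefix
  A='0' vs E='11': no prefix
  C='10' vs A='0': no prefix
  C='10' vs E='11': no prefix
  E='11' vs A='0': no prefix
  E='11' vs C='10': no prefix
No violation found over all pairs.

YES -- this is a valid prefix code. No codeword is a prefix of any other codeword.


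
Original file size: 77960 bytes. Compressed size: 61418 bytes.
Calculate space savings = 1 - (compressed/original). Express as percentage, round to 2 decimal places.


ratio = compressed/original = 61418/77960 = 0.787814
savings = 1 - ratio = 1 - 0.787814 = 0.212186
as a percentage: 0.212186 * 100 = 21.22%

Space savings = 1 - 61418/77960 = 21.22%


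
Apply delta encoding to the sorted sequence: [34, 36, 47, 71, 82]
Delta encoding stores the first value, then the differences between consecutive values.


First value: 34
Deltas:
  36 - 34 = 2
  47 - 36 = 11
  71 - 47 = 24
  82 - 71 = 11


Delta encoded: [34, 2, 11, 24, 11]


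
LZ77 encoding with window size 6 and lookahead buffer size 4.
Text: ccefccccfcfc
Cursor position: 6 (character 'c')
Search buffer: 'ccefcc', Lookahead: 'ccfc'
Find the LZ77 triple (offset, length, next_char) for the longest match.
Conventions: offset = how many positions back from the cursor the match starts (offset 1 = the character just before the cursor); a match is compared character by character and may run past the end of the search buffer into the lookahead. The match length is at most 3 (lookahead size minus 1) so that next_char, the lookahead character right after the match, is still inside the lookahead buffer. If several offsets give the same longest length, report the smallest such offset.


Try each offset into the search buffer:
  offset=1 (pos 5, char 'c'): match length 2
  offset=2 (pos 4, char 'c'): match length 2
  offset=3 (pos 3, char 'f'): match length 0
  offset=4 (pos 2, char 'e'): match length 0
  offset=5 (pos 1, char 'c'): match length 1
  offset=6 (pos 0, char 'c'): match length 2
Longest match has length 2, found at offsets 1, 2, 6; take the smallest, offset 1.
next_char = character at position 6 + 2 = 8 -> 'f'

Best match: offset=1, length=2 (matching 'cc' starting at position 5)
LZ77 triple: (1, 2, 'f')


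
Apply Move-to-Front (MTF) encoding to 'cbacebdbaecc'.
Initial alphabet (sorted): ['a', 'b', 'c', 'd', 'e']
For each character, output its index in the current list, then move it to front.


MTF encoding:
'c': index 2 in ['a', 'b', 'c', 'd', 'e'] -> ['c', 'a', 'b', 'd', 'e']
'b': index 2 in ['c', 'a', 'b', 'd', 'e'] -> ['b', 'c', 'a', 'd', 'e']
'a': index 2 in ['b', 'c', 'a', 'd', 'e'] -> ['a', 'b', 'c', 'd', 'e']
'c': index 2 in ['a', 'b', 'c', 'd', 'e'] -> ['c', 'a', 'b', 'd', 'e']
'e': index 4 in ['c', 'a', 'b', 'd', 'e'] -> ['e', 'c', 'a', 'b', 'd']
'b': index 3 in ['e', 'c', 'a', 'b', 'd'] -> ['b', 'e', 'c', 'a', 'd']
'd': index 4 in ['b', 'e', 'c', 'a', 'd'] -> ['d', 'b', 'e', 'c', 'a']
'b': index 1 in ['d', 'b', 'e', 'c', 'a'] -> ['b', 'd', 'e', 'c', 'a']
'a': index 4 in ['b', 'd', 'e', 'c', 'a'] -> ['a', 'b', 'd', 'e', 'c']
'e': index 3 in ['a', 'b', 'd', 'e', 'c'] -> ['e', 'a', 'b', 'd', 'c']
'c': index 4 in ['e', 'a', 'b', 'd', 'c'] -> ['c', 'e', 'a', 'b', 'd']
'c': index 0 in ['c', 'e', 'a', 'b', 'd'] -> ['c', 'e', 'a', 'b', 'd']


Output: [2, 2, 2, 2, 4, 3, 4, 1, 4, 3, 4, 0]


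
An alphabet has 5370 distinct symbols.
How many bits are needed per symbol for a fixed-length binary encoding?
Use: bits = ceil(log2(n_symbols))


log2(5370) = 12.3907
Bracket: 2^12 = 4096 < 5370 <= 2^13 = 8192
So ceil(log2(5370)) = 13

bits = ceil(log2(5370)) = ceil(12.3907) = 13 bits


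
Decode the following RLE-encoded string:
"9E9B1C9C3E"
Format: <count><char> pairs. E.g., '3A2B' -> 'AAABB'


Expanding each <count><char> pair:
  9E -> 'EEEEEEEEE'
  9B -> 'BBBBBBBBB'
  1C -> 'C'
  9C -> 'CCCCCCCCC'
  3E -> 'EEE'

Decoded = EEEEEEEEEBBBBBBBBBCCCCCCCCCCEEE


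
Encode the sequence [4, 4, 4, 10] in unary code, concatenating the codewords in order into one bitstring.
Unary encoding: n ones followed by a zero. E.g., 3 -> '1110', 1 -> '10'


Encode each number as n ones followed by a terminating 0:
  4 -> 11110 (5 bits)
  4 -> 11110 (5 bits)
  4 -> 11110 (5 bits)
  10 -> 11111111110 (11 bits)
Total length = 5 + 5 + 5 + 11 = 26 bits.

Unary([4, 4, 4, 10]) = 11110111101111011111111110 (26 bits)


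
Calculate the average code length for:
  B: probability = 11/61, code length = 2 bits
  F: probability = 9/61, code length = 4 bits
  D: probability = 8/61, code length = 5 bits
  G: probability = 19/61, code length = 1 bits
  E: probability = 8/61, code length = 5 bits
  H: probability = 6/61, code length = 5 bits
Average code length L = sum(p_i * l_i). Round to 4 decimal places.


Weighted contributions p_i * l_i:
  B: (11/61) * 2 = 22/61
  F: (9/61) * 4 = 36/61
  D: (8/61) * 5 = 40/61
  G: (19/61) * 1 = 19/61
  E: (8/61) * 5 = 40/61
  H: (6/61) * 5 = 30/61
Sum = (22 + 36 + 40 + 19 + 40 + 30)/61 = 187/61

L = 187/61 = 3.0656 bits/symbol


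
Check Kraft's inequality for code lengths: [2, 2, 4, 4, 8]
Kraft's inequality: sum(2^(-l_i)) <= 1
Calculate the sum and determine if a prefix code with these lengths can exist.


Sum = 2^(-2) + 2^(-2) + 2^(-4) + 2^(-4) + 2^(-8)
    = 0.25 + 0.25 + 0.0625 + 0.0625 + 0.00390625
    = 161/256 = 0.62890625
Since 0.62890625 <= 1, Kraft's inequality IS satisfied.
A prefix code with these lengths CAN exist.

Kraft sum = 0.62890625. Satisfied.


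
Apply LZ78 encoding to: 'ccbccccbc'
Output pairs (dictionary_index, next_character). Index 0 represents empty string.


LZ78 encoding steps:
Dictionary: {0: ''}
Step 1: w='' (idx 0), next='c' -> output (0, 'c'), add 'c' as idx 1
Step 2: w='c' (idx 1), next='b' -> output (1, 'b'), add 'cb' as idx 2
Step 3: w='c' (idx 1), next='c' -> output (1, 'c'), add 'cc' as idx 3
Step 4: w='cc' (idx 3), next='b' -> output (3, 'b'), add 'ccb' as idx 4
Step 5: w='c' (idx 1), end of input -> output (1, '')


Encoded: [(0, 'c'), (1, 'b'), (1, 'c'), (3, 'b'), (1, '')]


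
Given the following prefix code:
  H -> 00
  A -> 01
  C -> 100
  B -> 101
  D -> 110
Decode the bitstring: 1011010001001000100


Decoding step by step:
Bits 101 -> B
Bits 101 -> B
Bits 00 -> H
Bits 01 -> A
Bits 00 -> H
Bits 100 -> C
Bits 01 -> A
Bits 00 -> H


Decoded message: BBHAHCAH


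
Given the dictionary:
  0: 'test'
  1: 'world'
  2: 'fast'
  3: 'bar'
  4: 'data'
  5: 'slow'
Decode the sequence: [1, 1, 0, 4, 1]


Look up each index in the dictionary:
  1 -> 'world'
  1 -> 'world'
  0 -> 'test'
  4 -> 'data'
  1 -> 'world'

Decoded: "world world test data world"


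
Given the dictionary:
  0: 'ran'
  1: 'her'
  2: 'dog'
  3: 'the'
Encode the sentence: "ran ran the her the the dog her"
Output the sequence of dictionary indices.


Look up each word in the dictionary:
  'ran' -> 0
  'ran' -> 0
  'the' -> 3
  'her' -> 1
  'the' -> 3
  'the' -> 3
  'dog' -> 2
  'her' -> 1

Encoded: [0, 0, 3, 1, 3, 3, 2, 1]


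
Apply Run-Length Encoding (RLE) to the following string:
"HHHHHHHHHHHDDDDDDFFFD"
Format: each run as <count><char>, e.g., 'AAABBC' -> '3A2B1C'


Scanning runs left to right:
  i=0: run of 'H' x 11 -> '11H'
  i=11: run of 'D' x 6 -> '6D'
  i=17: run of 'F' x 3 -> '3F'
  i=20: run of 'D' x 1 -> '1D'

RLE = 11H6D3F1D


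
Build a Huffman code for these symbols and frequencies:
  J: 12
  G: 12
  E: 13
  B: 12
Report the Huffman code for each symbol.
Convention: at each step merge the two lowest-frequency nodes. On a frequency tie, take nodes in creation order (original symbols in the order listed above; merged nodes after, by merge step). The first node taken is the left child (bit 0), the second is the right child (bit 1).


Huffman tree construction:
Step 1: Merge J(12) + G(12) = 24
Step 2: Merge B(12) + E(13) = 25
Step 3: Merge (J+G)(24) + (B+E)(25) = 49
Read each symbol's code off the tree from the root (left child = 0, right child = 1).

Codes:
  J: 00 (length 2)
  G: 01 (length 2)
  E: 11 (length 2)
  B: 10 (length 2)
Average code length: 98/49 = 2.0000 bits/symbol


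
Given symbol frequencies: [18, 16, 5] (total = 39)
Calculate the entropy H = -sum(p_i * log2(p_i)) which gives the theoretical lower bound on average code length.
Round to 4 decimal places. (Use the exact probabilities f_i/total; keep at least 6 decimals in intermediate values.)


Per-symbol terms -p_i * log2(p_i) with p_i = f_i/39:
  p = 18/39 = 0.461538: log2(p) = -1.115477, -p*log2(p) = 0.514836
  p = 16/39 = 0.410256: log2(p) = -1.285402, -p*log2(p) = 0.527345
  p = 5/39 = 0.128205: log2(p) = -2.963474, -p*log2(p) = 0.379933
H = 0.514836 + 0.527345 + 0.379933 = 1.422114

H = 1.4221 bits/symbol


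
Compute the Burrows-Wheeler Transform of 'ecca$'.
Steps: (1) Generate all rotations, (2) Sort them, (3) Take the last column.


Rotations (sorted):
  0: $ecca -> last char: a
  1: a$ecc -> last char: c
  2: ca$ec -> last char: c
  3: cca$e -> last char: e
  4: ecca$ -> last char: $


BWT = acce$


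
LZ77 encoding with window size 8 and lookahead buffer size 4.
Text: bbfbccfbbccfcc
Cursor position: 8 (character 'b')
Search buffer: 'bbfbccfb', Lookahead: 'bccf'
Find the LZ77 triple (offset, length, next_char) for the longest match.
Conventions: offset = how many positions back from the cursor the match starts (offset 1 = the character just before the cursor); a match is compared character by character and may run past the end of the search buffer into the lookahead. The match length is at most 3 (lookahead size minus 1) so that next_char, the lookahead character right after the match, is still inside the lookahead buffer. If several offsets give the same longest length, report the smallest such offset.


Try each offset into the search buffer:
  offset=1 (pos 7, char 'b'): match length 1
  offset=2 (pos 6, char 'f'): match length 0
  offset=3 (pos 5, char 'c'): match length 0
  offset=4 (pos 4, char 'c'): match length 0
  offset=5 (pos 3, char 'b'): match length 3
  offset=6 (pos 2, char 'f'): match length 0
  offset=7 (pos 1, char 'b'): match length 1
  offset=8 (pos 0, char 'b'): match length 1
Longest match has length 3 at offset 5.
next_char = character at position 8 + 3 = 11 -> 'f'

Best match: offset=5, length=3 (matching 'bcc' starting at position 3)
LZ77 triple: (5, 3, 'f')


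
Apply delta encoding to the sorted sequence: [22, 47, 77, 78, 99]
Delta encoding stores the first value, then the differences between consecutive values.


First value: 22
Deltas:
  47 - 22 = 25
  77 - 47 = 30
  78 - 77 = 1
  99 - 78 = 21


Delta encoded: [22, 25, 30, 1, 21]


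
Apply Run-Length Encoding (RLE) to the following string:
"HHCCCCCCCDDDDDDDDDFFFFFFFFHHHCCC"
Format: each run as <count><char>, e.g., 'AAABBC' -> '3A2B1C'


Scanning runs left to right:
  i=0: run of 'H' x 2 -> '2H'
  i=2: run of 'C' x 7 -> '7C'
  i=9: run of 'D' x 9 -> '9D'
  i=18: run of 'F' x 8 -> '8F'
  i=26: run of 'H' x 3 -> '3H'
  i=29: run of 'C' x 3 -> '3C'

RLE = 2H7C9D8F3H3C


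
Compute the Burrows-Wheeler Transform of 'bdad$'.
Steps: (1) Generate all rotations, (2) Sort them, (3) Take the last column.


Rotations (sorted):
  0: $bdad -> last char: d
  1: ad$bd -> last char: d
  2: bdad$ -> last char: $
  3: d$bda -> last char: a
  4: dad$b -> last char: b


BWT = dd$ab


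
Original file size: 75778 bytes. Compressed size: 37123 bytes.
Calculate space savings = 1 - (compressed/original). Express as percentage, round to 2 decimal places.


ratio = compressed/original = 37123/75778 = 0.489892
savings = 1 - ratio = 1 - 0.489892 = 0.510108
as a percentage: 0.510108 * 100 = 51.01%

Space savings = 1 - 37123/75778 = 51.01%


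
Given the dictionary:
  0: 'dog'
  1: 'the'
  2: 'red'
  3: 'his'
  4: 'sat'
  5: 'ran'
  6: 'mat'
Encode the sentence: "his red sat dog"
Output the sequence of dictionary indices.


Look up each word in the dictionary:
  'his' -> 3
  'red' -> 2
  'sat' -> 4
  'dog' -> 0

Encoded: [3, 2, 4, 0]


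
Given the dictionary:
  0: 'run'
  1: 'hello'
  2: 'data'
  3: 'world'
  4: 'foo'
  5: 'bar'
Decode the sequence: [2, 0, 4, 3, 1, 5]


Look up each index in the dictionary:
  2 -> 'data'
  0 -> 'run'
  4 -> 'foo'
  3 -> 'world'
  1 -> 'hello'
  5 -> 'bar'

Decoded: "data run foo world hello bar"


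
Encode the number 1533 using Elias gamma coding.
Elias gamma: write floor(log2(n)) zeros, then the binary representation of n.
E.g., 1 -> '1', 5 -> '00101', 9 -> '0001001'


num_bits = floor(log2(1533)) + 1 = 11
leading_zeros = num_bits - 1 = 10
binary(1533) = 10111111101

Elias gamma(1533) = '0000000000' + '10111111101' = 000000000010111111101 (21 bits)


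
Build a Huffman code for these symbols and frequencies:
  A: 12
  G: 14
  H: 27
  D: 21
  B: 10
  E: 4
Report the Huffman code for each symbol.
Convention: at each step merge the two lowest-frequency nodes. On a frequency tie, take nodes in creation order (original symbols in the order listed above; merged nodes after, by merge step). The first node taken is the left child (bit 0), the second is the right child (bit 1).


Huffman tree construction:
Step 1: Merge E(4) + B(10) = 14
Step 2: Merge A(12) + G(14) = 26
Step 3: Merge (E+B)(14) + D(21) = 35
Step 4: Merge (A+G)(26) + H(27) = 53
Step 5: Merge ((E+B)+D)(35) + ((A+G)+H)(53) = 88
Read each symbol's code off the tree from the root (left child = 0, right child = 1).

Codes:
  A: 100 (length 3)
  G: 101 (length 3)
  H: 11 (length 2)
  D: 01 (length 2)
  B: 001 (length 3)
  E: 000 (length 3)
Average code length: 216/88 = 2.4545 bits/symbol


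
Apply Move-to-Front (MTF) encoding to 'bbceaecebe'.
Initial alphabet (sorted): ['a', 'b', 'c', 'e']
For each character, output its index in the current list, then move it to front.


MTF encoding:
'b': index 1 in ['a', 'b', 'c', 'e'] -> ['b', 'a', 'c', 'e']
'b': index 0 in ['b', 'a', 'c', 'e'] -> ['b', 'a', 'c', 'e']
'c': index 2 in ['b', 'a', 'c', 'e'] -> ['c', 'b', 'a', 'e']
'e': index 3 in ['c', 'b', 'a', 'e'] -> ['e', 'c', 'b', 'a']
'a': index 3 in ['e', 'c', 'b', 'a'] -> ['a', 'e', 'c', 'b']
'e': index 1 in ['a', 'e', 'c', 'b'] -> ['e', 'a', 'c', 'b']
'c': index 2 in ['e', 'a', 'c', 'b'] -> ['c', 'e', 'a', 'b']
'e': index 1 in ['c', 'e', 'a', 'b'] -> ['e', 'c', 'a', 'b']
'b': index 3 in ['e', 'c', 'a', 'b'] -> ['b', 'e', 'c', 'a']
'e': index 1 in ['b', 'e', 'c', 'a'] -> ['e', 'b', 'c', 'a']


Output: [1, 0, 2, 3, 3, 1, 2, 1, 3, 1]


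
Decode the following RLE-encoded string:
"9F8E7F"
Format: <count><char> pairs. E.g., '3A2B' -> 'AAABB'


Expanding each <count><char> pair:
  9F -> 'FFFFFFFFF'
  8E -> 'EEEEEEEE'
  7F -> 'FFFFFFF'

Decoded = FFFFFFFFFEEEEEEEEFFFFFFF


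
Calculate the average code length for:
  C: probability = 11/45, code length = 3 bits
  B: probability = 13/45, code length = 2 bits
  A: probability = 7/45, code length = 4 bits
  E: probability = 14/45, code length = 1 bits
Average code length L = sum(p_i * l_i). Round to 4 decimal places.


Weighted contributions p_i * l_i:
  C: (11/45) * 3 = 33/45
  B: (13/45) * 2 = 26/45
  A: (7/45) * 4 = 28/45
  E: (14/45) * 1 = 14/45
Sum = (33 + 26 + 28 + 14)/45 = 101/45

L = 101/45 = 2.2444 bits/symbol


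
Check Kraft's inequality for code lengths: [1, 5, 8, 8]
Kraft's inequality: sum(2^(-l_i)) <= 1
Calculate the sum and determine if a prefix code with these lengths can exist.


Sum = 2^(-1) + 2^(-5) + 2^(-8) + 2^(-8)
    = 0.5 + 0.03125 + 0.00390625 + 0.00390625
    = 138/256 = 0.5390625
Since 0.5390625 <= 1, Kraft's inequality IS satisfied.
A prefix code with these lengths CAN exist.

Kraft sum = 0.5390625. Satisfied.


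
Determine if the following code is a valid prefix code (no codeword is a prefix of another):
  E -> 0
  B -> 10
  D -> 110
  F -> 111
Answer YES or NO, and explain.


Checking each pair (does one codeword prefix another?):
  E='0' vs B='10': no prefix
  E='0' vs D='110': no prefix
  E='0' vs F='111': no prefix
  B='10' vs E='0': no prefix
  B='10' vs D='110': no prefix
  B='10' vs F='111': no prefix
  D='110' vs E='0': no prefix
  D='110' vs B='10': no prefix
  D='110' vs F='111': no prefix
  F='111' vs E='0': no prefix
  F='111' vs B='10': no prefix
  F='111' vs D='110': no prefix
No violation found over all pairs.

YES -- this is a valid prefix code. No codeword is a prefix of any other codeword.


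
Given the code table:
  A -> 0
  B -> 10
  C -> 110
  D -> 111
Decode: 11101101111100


Decoding:
111 -> D
0 -> A
110 -> C
111 -> D
110 -> C
0 -> A


Result: DACDCA


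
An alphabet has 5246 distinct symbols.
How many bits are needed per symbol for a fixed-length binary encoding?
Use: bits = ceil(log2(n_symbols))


log2(5246) = 12.357
Bracket: 2^12 = 4096 < 5246 <= 2^13 = 8192
So ceil(log2(5246)) = 13

bits = ceil(log2(5246)) = ceil(12.357) = 13 bits


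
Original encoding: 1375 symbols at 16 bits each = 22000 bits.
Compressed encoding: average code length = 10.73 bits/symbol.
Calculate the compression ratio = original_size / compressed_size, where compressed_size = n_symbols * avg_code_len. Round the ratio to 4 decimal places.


original_size = n_symbols * orig_bits = 1375 * 16 = 22000 bits
compressed_size = n_symbols * avg_code_len = 1375 * 10.73 = 14753.75 bits
ratio = original_size / compressed_size = 22000 / 14753.75 = 1.4911

Compression ratio = 1.4911


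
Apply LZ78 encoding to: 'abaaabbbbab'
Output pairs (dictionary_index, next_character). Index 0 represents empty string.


LZ78 encoding steps:
Dictionary: {0: ''}
Step 1: w='' (idx 0), next='a' -> output (0, 'a'), add 'a' as idx 1
Step 2: w='' (idx 0), next='b' -> output (0, 'b'), add 'b' as idx 2
Step 3: w='a' (idx 1), next='a' -> output (1, 'a'), add 'aa' as idx 3
Step 4: w='a' (idx 1), next='b' -> output (1, 'b'), add 'ab' as idx 4
Step 5: w='b' (idx 2), next='b' -> output (2, 'b'), add 'bb' as idx 5
Step 6: w='b' (idx 2), next='a' -> output (2, 'a'), add 'ba' as idx 6
Step 7: w='b' (idx 2), end of input -> output (2, '')


Encoded: [(0, 'a'), (0, 'b'), (1, 'a'), (1, 'b'), (2, 'b'), (2, 'a'), (2, '')]


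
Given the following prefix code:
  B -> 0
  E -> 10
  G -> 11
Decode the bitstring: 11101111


Decoding step by step:
Bits 11 -> G
Bits 10 -> E
Bits 11 -> G
Bits 11 -> G


Decoded message: GEGG


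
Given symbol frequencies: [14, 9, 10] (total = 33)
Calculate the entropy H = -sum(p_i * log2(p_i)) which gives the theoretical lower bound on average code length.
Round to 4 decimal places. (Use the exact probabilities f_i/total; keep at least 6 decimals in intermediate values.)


Per-symbol terms -p_i * log2(p_i) with p_i = f_i/33:
  p = 14/33 = 0.424242: log2(p) = -1.237039, -p*log2(p) = 0.524805
  p = 9/33 = 0.272727: log2(p) = -1.874469, -p*log2(p) = 0.511219
  p = 10/33 = 0.303030: log2(p) = -1.722466, -p*log2(p) = 0.521959
H = 0.524805 + 0.511219 + 0.521959 = 1.557983

H = 1.558 bits/symbol


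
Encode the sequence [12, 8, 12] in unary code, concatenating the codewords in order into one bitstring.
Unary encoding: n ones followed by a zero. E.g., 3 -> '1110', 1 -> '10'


Encode each number as n ones followed by a terminating 0:
  12 -> 1111111111110 (13 bits)
  8 -> 111111110 (9 bits)
  12 -> 1111111111110 (13 bits)
Total length = 13 + 9 + 13 = 35 bits.

Unary([12, 8, 12]) = 11111111111101111111101111111111110 (35 bits)


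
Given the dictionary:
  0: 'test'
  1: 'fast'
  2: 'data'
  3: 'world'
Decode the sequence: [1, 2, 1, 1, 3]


Look up each index in the dictionary:
  1 -> 'fast'
  2 -> 'data'
  1 -> 'fast'
  1 -> 'fast'
  3 -> 'world'

Decoded: "fast data fast fast world"


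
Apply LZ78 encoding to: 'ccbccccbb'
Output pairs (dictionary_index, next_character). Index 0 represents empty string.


LZ78 encoding steps:
Dictionary: {0: ''}
Step 1: w='' (idx 0), next='c' -> output (0, 'c'), add 'c' as idx 1
Step 2: w='c' (idx 1), next='b' -> output (1, 'b'), add 'cb' as idx 2
Step 3: w='c' (idx 1), next='c' -> output (1, 'c'), add 'cc' as idx 3
Step 4: w='cc' (idx 3), next='b' -> output (3, 'b'), add 'ccb' as idx 4
Step 5: w='' (idx 0), next='b' -> output (0, 'b'), add 'b' as idx 5


Encoded: [(0, 'c'), (1, 'b'), (1, 'c'), (3, 'b'), (0, 'b')]


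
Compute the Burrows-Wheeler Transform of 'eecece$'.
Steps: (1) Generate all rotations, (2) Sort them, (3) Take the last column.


Rotations (sorted):
  0: $eecece -> last char: e
  1: ce$eece -> last char: e
  2: cece$ee -> last char: e
  3: e$eecec -> last char: c
  4: ece$eec -> last char: c
  5: ecece$e -> last char: e
  6: eecece$ -> last char: $


BWT = eeecce$


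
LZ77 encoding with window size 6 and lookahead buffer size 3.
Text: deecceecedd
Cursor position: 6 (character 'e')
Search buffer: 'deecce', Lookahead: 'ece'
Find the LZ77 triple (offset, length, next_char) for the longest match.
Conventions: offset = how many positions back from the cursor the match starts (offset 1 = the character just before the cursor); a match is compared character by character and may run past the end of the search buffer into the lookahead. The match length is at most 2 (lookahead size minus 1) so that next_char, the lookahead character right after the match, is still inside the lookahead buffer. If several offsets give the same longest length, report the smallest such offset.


Try each offset into the search buffer:
  offset=1 (pos 5, char 'e'): match length 1
  offset=2 (pos 4, char 'c'): match length 0
  offset=3 (pos 3, char 'c'): match length 0
  offset=4 (pos 2, char 'e'): match length 2
  offset=5 (pos 1, char 'e'): match length 1
  offset=6 (pos 0, char 'd'): match length 0
Longest match has length 2 at offset 4.
next_char = character at position 6 + 2 = 8 -> 'e'

Best match: offset=4, length=2 (matching 'ec' starting at position 2)
LZ77 triple: (4, 2, 'e')


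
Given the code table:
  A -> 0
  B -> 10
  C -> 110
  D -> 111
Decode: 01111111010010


Decoding:
0 -> A
111 -> D
111 -> D
10 -> B
10 -> B
0 -> A
10 -> B


Result: ADDBBAB


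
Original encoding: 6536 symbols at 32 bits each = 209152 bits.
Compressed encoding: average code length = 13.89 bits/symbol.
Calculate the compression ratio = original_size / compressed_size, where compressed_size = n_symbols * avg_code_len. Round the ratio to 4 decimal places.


original_size = n_symbols * orig_bits = 6536 * 32 = 209152 bits
compressed_size = n_symbols * avg_code_len = 6536 * 13.89 = 90785.04 bits
ratio = original_size / compressed_size = 209152 / 90785.04 = 2.3038

Compression ratio = 2.3038


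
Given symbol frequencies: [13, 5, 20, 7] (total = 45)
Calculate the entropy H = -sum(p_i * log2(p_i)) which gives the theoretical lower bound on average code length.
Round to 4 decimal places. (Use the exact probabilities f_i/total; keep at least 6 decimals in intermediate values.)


Per-symbol terms -p_i * log2(p_i) with p_i = f_i/45:
  p = 13/45 = 0.288889: log2(p) = -1.791413, -p*log2(p) = 0.517519
  p = 5/45 = 0.111111: log2(p) = -3.169925, -p*log2(p) = 0.352214
  p = 20/45 = 0.444444: log2(p) = -1.169925, -p*log2(p) = 0.519967
  p = 7/45 = 0.155556: log2(p) = -2.684498, -p*log2(p) = 0.417589
H = 0.517519 + 0.352214 + 0.519967 + 0.417589 = 1.807289

H = 1.8073 bits/symbol


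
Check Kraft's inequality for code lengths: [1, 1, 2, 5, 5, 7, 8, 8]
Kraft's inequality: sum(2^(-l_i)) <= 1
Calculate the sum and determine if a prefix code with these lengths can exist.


Sum = 2^(-1) + 2^(-1) + 2^(-2) + 2^(-5) + 2^(-5) + 2^(-7) + 2^(-8) + 2^(-8)
    = 0.5 + 0.5 + 0.25 + 0.03125 + 0.03125 + 0.0078125 + 0.00390625 + 0.00390625
    = 340/256 = 1.328125
Since 1.328125 > 1, Kraft's inequality is NOT satisfied.
A prefix code with these lengths CANNOT exist.

Kraft sum = 1.328125. Not satisfied.


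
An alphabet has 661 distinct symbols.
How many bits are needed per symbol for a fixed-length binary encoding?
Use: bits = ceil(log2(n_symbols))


log2(661) = 9.3685
Bracket: 2^9 = 512 < 661 <= 2^10 = 1024
So ceil(log2(661)) = 10

bits = ceil(log2(661)) = ceil(9.3685) = 10 bits


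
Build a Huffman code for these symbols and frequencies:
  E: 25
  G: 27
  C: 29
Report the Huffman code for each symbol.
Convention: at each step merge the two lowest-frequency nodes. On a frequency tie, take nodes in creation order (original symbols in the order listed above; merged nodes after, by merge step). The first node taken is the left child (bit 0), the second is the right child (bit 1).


Huffman tree construction:
Step 1: Merge E(25) + G(27) = 52
Step 2: Merge C(29) + (E+G)(52) = 81
Read each symbol's code off the tree from the root (left child = 0, right child = 1).

Codes:
  E: 10 (length 2)
  G: 11 (length 2)
  C: 0 (length 1)
Average code length: 133/81 = 1.6420 bits/symbol


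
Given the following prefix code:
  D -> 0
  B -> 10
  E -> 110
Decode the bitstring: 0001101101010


Decoding step by step:
Bits 0 -> D
Bits 0 -> D
Bits 0 -> D
Bits 110 -> E
Bits 110 -> E
Bits 10 -> B
Bits 10 -> B


Decoded message: DDDEEBB


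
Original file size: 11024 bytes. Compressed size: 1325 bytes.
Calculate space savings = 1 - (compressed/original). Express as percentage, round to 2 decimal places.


ratio = compressed/original = 1325/11024 = 0.120192
savings = 1 - ratio = 1 - 0.120192 = 0.879808
as a percentage: 0.879808 * 100 = 87.98%

Space savings = 1 - 1325/11024 = 87.98%


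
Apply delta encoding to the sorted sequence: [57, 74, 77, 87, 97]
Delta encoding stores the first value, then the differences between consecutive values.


First value: 57
Deltas:
  74 - 57 = 17
  77 - 74 = 3
  87 - 77 = 10
  97 - 87 = 10


Delta encoded: [57, 17, 3, 10, 10]


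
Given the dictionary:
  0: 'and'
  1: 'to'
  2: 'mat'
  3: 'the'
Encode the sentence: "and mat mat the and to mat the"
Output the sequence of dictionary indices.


Look up each word in the dictionary:
  'and' -> 0
  'mat' -> 2
  'mat' -> 2
  'the' -> 3
  'and' -> 0
  'to' -> 1
  'mat' -> 2
  'the' -> 3

Encoded: [0, 2, 2, 3, 0, 1, 2, 3]


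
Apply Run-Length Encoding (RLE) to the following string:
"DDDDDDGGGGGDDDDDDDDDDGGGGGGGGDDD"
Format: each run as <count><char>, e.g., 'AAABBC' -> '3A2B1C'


Scanning runs left to right:
  i=0: run of 'D' x 6 -> '6D'
  i=6: run of 'G' x 5 -> '5G'
  i=11: run of 'D' x 10 -> '10D'
  i=21: run of 'G' x 8 -> '8G'
  i=29: run of 'D' x 3 -> '3D'

RLE = 6D5G10D8G3D


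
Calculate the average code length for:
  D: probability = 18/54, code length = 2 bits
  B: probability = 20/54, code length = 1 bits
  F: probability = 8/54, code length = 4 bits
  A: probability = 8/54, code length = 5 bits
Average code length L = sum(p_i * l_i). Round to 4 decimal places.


Weighted contributions p_i * l_i:
  D: (18/54) * 2 = 36/54
  B: (20/54) * 1 = 20/54
  F: (8/54) * 4 = 32/54
  A: (8/54) * 5 = 40/54
Sum = (36 + 20 + 32 + 40)/54 = 128/54

L = 128/54 = 2.3704 bits/symbol


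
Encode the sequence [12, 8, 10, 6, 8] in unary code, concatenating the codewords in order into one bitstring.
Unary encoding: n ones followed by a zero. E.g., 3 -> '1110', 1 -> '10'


Encode each number as n ones followed by a terminating 0:
  12 -> 1111111111110 (13 bits)
  8 -> 111111110 (9 bits)
  10 -> 11111111110 (11 bits)
  6 -> 1111110 (7 bits)
  8 -> 111111110 (9 bits)
Total length = 13 + 9 + 11 + 7 + 9 = 49 bits.

Unary([12, 8, 10, 6, 8]) = 1111111111110111111110111111111101111110111111110 (49 bits)


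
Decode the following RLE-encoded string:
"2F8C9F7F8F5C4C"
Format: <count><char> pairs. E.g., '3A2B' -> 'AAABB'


Expanding each <count><char> pair:
  2F -> 'FF'
  8C -> 'CCCCCCCC'
  9F -> 'FFFFFFFFF'
  7F -> 'FFFFFFF'
  8F -> 'FFFFFFFF'
  5C -> 'CCCCC'
  4C -> 'CCCC'

Decoded = FFCCCCCCCCFFFFFFFFFFFFFFFFFFFFFFFFCCCCCCCCC


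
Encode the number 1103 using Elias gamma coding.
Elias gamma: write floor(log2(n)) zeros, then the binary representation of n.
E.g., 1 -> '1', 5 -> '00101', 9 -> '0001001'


num_bits = floor(log2(1103)) + 1 = 11
leading_zeros = num_bits - 1 = 10
binary(1103) = 10001001111

Elias gamma(1103) = '0000000000' + '10001001111' = 000000000010001001111 (21 bits)


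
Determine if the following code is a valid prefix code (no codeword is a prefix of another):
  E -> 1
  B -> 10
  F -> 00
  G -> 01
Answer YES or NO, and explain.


Checking each pair (does one codeword prefix another?):
  E='1' vs B='10': prefix -- VIOLATION

NO -- this is NOT a valid prefix code. E (1) is a prefix of B (10).


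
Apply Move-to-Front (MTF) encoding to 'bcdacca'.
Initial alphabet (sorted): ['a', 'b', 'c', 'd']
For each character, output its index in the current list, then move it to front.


MTF encoding:
'b': index 1 in ['a', 'b', 'c', 'd'] -> ['b', 'a', 'c', 'd']
'c': index 2 in ['b', 'a', 'c', 'd'] -> ['c', 'b', 'a', 'd']
'd': index 3 in ['c', 'b', 'a', 'd'] -> ['d', 'c', 'b', 'a']
'a': index 3 in ['d', 'c', 'b', 'a'] -> ['a', 'd', 'c', 'b']
'c': index 2 in ['a', 'd', 'c', 'b'] -> ['c', 'a', 'd', 'b']
'c': index 0 in ['c', 'a', 'd', 'b'] -> ['c', 'a', 'd', 'b']
'a': index 1 in ['c', 'a', 'd', 'b'] -> ['a', 'c', 'd', 'b']


Output: [1, 2, 3, 3, 2, 0, 1]


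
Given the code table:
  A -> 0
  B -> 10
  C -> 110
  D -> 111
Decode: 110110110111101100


Decoding:
110 -> C
110 -> C
110 -> C
111 -> D
10 -> B
110 -> C
0 -> A


Result: CCCDBCA


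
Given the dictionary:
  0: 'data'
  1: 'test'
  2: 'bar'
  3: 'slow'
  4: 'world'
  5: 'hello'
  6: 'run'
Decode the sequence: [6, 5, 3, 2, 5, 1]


Look up each index in the dictionary:
  6 -> 'run'
  5 -> 'hello'
  3 -> 'slow'
  2 -> 'bar'
  5 -> 'hello'
  1 -> 'test'

Decoded: "run hello slow bar hello test"
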